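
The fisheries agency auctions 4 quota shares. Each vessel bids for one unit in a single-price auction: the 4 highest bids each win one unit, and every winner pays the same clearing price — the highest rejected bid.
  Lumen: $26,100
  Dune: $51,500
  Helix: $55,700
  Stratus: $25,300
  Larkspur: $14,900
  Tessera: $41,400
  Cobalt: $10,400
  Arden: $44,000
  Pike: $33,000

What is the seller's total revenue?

Ordering the bids: 55,700 (Helix), 51,500 (Dune), 44,000 (Arden), 41,400 (Tessera), 33,000 (Pike), 26,100 (Lumen), …
The 4 highest are Helix, Dune, Arden, Tessera.
First losing bid is Pike's $33,000, which sets the uniform price.
Total revenue = 4 × $33,000 = $132,000.

Total revenue: $132,000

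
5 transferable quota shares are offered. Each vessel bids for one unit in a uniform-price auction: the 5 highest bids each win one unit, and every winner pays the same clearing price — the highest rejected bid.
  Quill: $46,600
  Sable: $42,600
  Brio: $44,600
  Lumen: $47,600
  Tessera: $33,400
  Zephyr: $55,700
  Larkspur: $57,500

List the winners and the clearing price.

Larkspur, Zephyr, Lumen, Quill, Brio; each pays $42,600

Ordering the bids: 57,500 (Larkspur), 55,700 (Zephyr), 47,600 (Lumen), 46,600 (Quill), 44,600 (Brio), 42,600 (Sable), 33,400 (Tessera)
The 5 highest are Larkspur, Zephyr, Lumen, Quill, Brio.
First losing bid is Sable's $42,600, which sets the uniform price.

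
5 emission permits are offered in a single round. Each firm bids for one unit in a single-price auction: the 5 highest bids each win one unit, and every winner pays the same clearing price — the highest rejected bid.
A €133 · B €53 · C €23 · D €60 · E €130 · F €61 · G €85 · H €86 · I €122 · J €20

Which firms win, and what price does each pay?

Ordering the bids: 133 (A), 130 (E), 122 (I), 86 (H), 85 (G), 61 (F), 60 (D), …
Top 5: A, E, I, H, G.
Clearing price = highest rejected bid = €61.

A, E, I, H, G; each pays €61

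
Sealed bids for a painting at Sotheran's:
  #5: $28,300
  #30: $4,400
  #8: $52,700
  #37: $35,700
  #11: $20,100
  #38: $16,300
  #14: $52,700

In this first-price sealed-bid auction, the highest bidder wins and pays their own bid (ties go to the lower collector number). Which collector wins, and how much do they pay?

Bids ranked: 52,700 (#8) > 52,700 (#14) > 35,700 (#37) > 28,300 (#5) > 20,100 (#11) > 16,300 (#38) > …
Tie at $52,700 → #8 wins by tie-break.
#8 has the highest bid and pays exactly that: $52,700.

#8 pays $52,700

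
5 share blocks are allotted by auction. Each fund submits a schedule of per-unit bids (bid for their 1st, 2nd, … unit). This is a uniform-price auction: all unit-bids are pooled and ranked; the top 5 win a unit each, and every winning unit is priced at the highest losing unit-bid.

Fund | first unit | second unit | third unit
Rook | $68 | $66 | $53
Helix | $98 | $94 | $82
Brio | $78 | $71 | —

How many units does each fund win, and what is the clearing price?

Brio 2, Helix 3; clearing price $68

Merging the schedules and taking the best 5: 98 (Helix-1), 94 (Helix-2), 82 (Helix-3), 78 (Brio-1), 71 (Brio-2)
Highest rejected unit-bid = $68.
Allocation: Brio 2, Helix 3.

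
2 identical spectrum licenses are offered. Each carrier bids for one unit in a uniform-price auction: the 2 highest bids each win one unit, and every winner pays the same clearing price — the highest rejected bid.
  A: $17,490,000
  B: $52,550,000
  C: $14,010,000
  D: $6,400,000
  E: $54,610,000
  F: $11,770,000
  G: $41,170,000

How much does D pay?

D pays $0

Sorting: 54,610,000 (E), 52,550,000 (B), 41,170,000 (G), 17,490,000 (A), …
The 2 highest are E, B.
Highest unsuccessful bid: $41,170,000 → clearing price.
D does not win → pays $0.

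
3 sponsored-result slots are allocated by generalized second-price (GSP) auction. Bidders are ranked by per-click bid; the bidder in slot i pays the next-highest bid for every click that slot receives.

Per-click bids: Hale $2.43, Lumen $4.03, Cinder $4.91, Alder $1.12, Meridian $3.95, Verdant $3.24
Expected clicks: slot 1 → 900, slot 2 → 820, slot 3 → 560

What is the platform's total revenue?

Ranked by bid: $4.91 (Cinder) > $4.03 (Lumen) > $3.95 (Meridian) > $3.24 (Verdant) > …
Slot 1: Cinder pays $4.03 × 900 = $3627.00
Slot 2: Lumen pays $3.95 × 820 = $3239.00
Slot 3: Meridian pays $3.24 × 560 = $1814.40
Total = $8680.40

Total revenue: $8680.40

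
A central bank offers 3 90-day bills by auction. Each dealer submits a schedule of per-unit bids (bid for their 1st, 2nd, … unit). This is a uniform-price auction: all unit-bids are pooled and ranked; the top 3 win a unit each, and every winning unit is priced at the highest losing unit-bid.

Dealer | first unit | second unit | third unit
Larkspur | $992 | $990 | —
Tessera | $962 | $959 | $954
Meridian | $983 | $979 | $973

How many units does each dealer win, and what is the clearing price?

Larkspur 2, Meridian 1; clearing price $979

Pooled unit-bids ranked (top 3): 992 (Larkspur-1), 990 (Larkspur-2), 983 (Meridian-1)
The (k+1)-th unit-bid is $979.
Allocation: Larkspur 2, Meridian 1.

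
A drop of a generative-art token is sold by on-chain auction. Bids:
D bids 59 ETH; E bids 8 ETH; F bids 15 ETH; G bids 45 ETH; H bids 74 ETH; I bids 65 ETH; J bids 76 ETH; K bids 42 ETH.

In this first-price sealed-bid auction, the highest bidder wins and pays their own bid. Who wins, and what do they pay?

Sorting bids: 76 (J) > 74 (H) > 65 (I) > 59 (D) > 45 (G) > 42 (K) > …
J is highest → pays own bid, 76 ETH.

J pays 76 ETH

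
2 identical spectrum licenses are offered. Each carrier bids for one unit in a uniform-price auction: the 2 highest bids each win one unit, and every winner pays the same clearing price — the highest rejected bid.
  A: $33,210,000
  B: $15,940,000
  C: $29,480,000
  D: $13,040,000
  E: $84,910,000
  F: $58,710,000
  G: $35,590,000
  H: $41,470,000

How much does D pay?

D pays $0

Bids ranked high→low: 84,910,000 (E), 58,710,000 (F), 41,470,000 (H), 35,590,000 (G), …
Top 2: E, F.
First losing bid is H's $41,470,000, which sets the uniform price.
D does not win → pays $0.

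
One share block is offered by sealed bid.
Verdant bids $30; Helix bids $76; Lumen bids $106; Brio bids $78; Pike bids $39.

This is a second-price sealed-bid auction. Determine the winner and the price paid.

Lumen pays $78

Bids ranked: 106 (Lumen) > 78 (Brio) > 76 (Helix) > 39 (Pike) > 30 (Verdant)
Lumen wins with the highest bid; price is set by the runner-up at $78.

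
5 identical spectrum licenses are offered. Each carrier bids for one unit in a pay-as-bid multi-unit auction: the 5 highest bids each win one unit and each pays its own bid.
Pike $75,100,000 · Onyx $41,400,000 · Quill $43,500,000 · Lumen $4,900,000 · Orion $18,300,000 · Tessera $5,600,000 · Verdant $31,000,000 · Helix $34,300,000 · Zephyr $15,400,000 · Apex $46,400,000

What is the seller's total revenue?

Bids ranked high→low: 75,100,000 (Pike), 46,400,000 (Apex), 43,500,000 (Quill), 41,400,000 (Onyx), 34,300,000 (Helix), 31,000,000 (Verdant), 18,300,000 (Orion), …
Winners (5 units): Pike, Apex, Quill, Onyx, Helix.
Total revenue = 75,100,000 + 46,400,000 + 43,500,000 + 41,400,000 + 34,300,000 = $240,700,000.

Total revenue: $240,700,000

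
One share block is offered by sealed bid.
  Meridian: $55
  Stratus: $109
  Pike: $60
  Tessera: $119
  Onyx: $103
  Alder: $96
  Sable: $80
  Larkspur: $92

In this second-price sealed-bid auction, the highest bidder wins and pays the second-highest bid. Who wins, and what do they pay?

Tessera pays $109

Bids in order: 119 (Tessera) > 109 (Stratus) > 103 (Onyx) > 96 (Alder) > 92 (Larkspur) > 80 (Sable) > …
Second-price: Tessera pays Stratus's bid of $109.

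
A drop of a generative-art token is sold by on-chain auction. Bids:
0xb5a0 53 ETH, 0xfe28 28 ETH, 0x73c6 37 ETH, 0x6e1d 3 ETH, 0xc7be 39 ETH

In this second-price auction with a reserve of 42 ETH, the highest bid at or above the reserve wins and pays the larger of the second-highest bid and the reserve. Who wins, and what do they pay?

0xb5a0 pays 42 ETH

Second-price auction with a reserve of 42 ETH: the highest bid at or above the reserve wins and pays the larger of the second-highest bid and the reserve.
Sorting bids: 53 (0xb5a0) > 39 (0xc7be) > 37 (0x73c6) > 28 (0xfe28) > 3 (0x6e1d)
0xb5a0 has the top bid at or above the reserve (53 ETH).
max(second-highest 39 ETH, reserve 42 ETH) = 42 ETH.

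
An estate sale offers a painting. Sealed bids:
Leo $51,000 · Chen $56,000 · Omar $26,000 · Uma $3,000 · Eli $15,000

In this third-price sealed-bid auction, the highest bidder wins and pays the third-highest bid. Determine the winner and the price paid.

Sorting bids: 56,000 (Chen) > 51,000 (Leo) > 26,000 (Omar) > 15,000 (Eli) > 3,000 (Uma)
Chen wins; payment is bid #3 in the ranking = $26,000.

Chen pays $26,000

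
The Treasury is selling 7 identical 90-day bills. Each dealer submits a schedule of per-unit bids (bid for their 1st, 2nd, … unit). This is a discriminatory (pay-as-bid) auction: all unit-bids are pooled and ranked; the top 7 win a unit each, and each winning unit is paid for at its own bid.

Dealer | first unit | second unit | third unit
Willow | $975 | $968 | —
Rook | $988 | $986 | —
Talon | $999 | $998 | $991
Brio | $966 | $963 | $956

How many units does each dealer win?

All unit-bids, highest first — top 7: 999 (Talon-1), 998 (Talon-2), 991 (Talon-3), 988 (Rook-1), 986 (Rook-2), 975 (Willow-1), 968 (Willow-2)
Next rejected bid: $966 (not a price — pay-as-bid).
Allocation: Rook 2, Talon 3, Willow 2.

Rook 2, Talon 3, Willow 2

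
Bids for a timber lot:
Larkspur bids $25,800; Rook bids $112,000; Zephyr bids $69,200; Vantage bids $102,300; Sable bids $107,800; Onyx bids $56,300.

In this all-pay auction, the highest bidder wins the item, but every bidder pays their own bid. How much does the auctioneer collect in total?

Rule: the highest bidder wins the item, but every bidder pays their own bid.
Sorting bids: 112,000 (Rook) > 107,800 (Sable) > 102,300 (Vantage) > 69,200 (Zephyr) > 56,300 (Onyx) > 25,800 (Larkspur)
Every bidder forfeits their bid regardless of winning.
Revenue = 25,800 + 112,000 + 69,200 + 102,300 + 107,800 + 56,300 = $473,400.

Total revenue: $473,400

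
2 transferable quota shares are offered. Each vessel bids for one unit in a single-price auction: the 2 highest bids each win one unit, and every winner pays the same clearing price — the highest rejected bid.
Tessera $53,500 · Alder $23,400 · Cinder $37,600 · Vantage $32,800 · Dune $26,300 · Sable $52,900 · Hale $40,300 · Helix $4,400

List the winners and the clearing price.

Bids ranked high→low: 53,500 (Tessera), 52,900 (Sable), 40,300 (Hale), 37,600 (Cinder), …
The 2 highest are Tessera, Sable.
Clearing price = highest rejected bid = $40,300.

Tessera, Sable; each pays $40,300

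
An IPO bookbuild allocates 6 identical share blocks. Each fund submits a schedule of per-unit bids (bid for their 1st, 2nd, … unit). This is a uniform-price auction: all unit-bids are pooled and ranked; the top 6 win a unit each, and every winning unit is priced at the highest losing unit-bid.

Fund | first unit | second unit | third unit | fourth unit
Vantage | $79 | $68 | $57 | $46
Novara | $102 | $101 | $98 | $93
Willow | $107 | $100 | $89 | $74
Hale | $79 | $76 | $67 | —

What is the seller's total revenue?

Total revenue: $534

Pooled unit-bids ranked (top 6): 107 (Willow-1), 102 (Novara-1), 101 (Novara-2), 100 (Willow-2), 98 (Novara-3), 93 (Novara-4)
Highest rejected unit-bid = $89.
Allocation: Novara 4, Willow 2. Every unit priced at $89.
Revenue = 6 × 89 = $534.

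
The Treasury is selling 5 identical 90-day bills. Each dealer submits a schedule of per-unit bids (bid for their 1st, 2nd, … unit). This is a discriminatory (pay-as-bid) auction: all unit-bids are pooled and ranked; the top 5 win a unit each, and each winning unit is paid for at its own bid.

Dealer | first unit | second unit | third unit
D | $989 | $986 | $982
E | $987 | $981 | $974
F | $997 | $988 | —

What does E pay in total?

E pays $987

Merging the schedules and taking the best 5: 997 (F-1), 989 (D-1), 988 (F-2), 987 (E-1), 986 (D-2)
Next rejected bid: $982 (not a price — pay-as-bid).
E's winning unit-bids: 987 = $987.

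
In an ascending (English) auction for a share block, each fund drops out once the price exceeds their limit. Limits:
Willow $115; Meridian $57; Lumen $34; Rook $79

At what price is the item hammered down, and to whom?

Limits in order: 115 (Willow) > 79 (Rook) > 57 (Meridian) > 34 (Lumen)
Bidding ends when Rook exits at $79; Willow takes it.

Willow wins at $79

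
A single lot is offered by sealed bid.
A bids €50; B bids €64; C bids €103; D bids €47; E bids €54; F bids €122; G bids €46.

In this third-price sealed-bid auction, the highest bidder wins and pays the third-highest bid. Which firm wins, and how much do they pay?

F pays €64

Bids ranked: 122 (F) > 103 (C) > 64 (B) > 54 (E) > 50 (A) > 47 (D) > …
F is highest; pays the third-highest bid, €64.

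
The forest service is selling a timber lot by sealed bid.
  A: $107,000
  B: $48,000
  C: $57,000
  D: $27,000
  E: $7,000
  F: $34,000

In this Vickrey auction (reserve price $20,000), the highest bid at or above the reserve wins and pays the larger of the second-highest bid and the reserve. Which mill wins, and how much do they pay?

Sorting bids: 107,000 (A) > 57,000 (C) > 48,000 (B) > 34,000 (F) > 27,000 (D) > 7,000 (E)
Highest eligible bid: A at $107,000.
Second-highest bid $57,000 exceeds the reserve $20,000 → payment $57,000.

A pays $57,000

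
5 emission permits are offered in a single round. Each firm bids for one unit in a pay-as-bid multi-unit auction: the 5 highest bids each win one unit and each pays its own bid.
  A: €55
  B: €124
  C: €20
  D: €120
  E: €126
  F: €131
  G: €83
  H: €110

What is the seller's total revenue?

Total revenue: €611

Sorting: 131 (F), 126 (E), 124 (B), 120 (D), 110 (H), 83 (G), 55 (A), …
The 5 highest are F, E, B, D, H.
Total revenue = 131 + 126 + 124 + 120 + 110 = €611.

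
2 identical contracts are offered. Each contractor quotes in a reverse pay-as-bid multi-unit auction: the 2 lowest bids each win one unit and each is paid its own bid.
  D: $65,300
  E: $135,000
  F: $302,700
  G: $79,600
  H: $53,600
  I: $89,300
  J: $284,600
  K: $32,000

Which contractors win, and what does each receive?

Bids ranked low→high: 32,000 (K), 53,600 (H), 65,300 (D), 79,600 (G), …
Winners (2 units): K, H.
Each winner is paid its own bid: K $32,000, H $53,600.

K $32,000, H $53,600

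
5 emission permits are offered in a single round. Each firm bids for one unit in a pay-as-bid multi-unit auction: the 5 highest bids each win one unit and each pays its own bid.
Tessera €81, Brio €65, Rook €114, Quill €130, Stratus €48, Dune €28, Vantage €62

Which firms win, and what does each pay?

Bids ranked high→low: 130 (Quill), 114 (Rook), 81 (Tessera), 65 (Brio), 62 (Vantage), 48 (Stratus), 28 (Dune)
Top 5: Quill, Rook, Tessera, Brio, Vantage.
Each winner pays its own bid: Quill €130, Rook €114, Tessera €81, Brio €65, Vantage €62.

Quill €130, Rook €114, Tessera €81, Brio €65, Vantage €62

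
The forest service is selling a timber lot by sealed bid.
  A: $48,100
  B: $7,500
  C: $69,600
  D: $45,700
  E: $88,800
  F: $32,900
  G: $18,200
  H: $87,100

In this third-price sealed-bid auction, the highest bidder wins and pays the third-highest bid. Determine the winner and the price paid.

E pays $69,600

Rule: the highest bidder wins and pays the third-highest bid.
Bids in order: 88,800 (E) > 87,100 (H) > 69,600 (C) > 48,100 (A) > 45,700 (D) > 32,900 (F) > …
E is highest; pays the third-highest bid, $69,600.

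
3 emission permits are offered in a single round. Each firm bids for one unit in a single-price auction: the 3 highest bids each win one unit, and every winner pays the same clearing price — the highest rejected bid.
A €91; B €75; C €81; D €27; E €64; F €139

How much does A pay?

A pays €75

Ordering the bids: 139 (F), 91 (A), 81 (C), 75 (B), 64 (E), …
Top 3: F, A, C.
First losing bid is B's €75, which sets the uniform price.
A wins → pays €75.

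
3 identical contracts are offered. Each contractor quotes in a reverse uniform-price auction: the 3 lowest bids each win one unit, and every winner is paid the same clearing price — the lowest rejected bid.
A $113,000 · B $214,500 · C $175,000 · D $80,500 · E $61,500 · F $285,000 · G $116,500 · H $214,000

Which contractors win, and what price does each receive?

E, D, A; each is paid $116,500

Sorting: 61,500 (E), 80,500 (D), 113,000 (A), 116,500 (G), 175,000 (C), …
The 3 lowest are E, D, A.
Clearing price = lowest rejected bid = $116,500.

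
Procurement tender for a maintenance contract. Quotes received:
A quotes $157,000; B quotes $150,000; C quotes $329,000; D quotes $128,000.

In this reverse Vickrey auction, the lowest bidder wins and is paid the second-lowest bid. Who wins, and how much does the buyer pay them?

D is paid $150,000

Rule: the lowest bidder wins and is paid the second-lowest bid.
Sorting bids: 128,000 (D) < 150,000 (B) < 157,000 (A) < 329,000 (C)
Second-price: D is paid B's bid of $150,000.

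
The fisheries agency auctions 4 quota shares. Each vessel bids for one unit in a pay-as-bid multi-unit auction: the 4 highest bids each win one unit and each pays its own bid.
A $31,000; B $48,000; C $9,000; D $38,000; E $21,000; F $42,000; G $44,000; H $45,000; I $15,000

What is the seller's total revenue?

Bids ranked high→low: 48,000 (B), 45,000 (H), 44,000 (G), 42,000 (F), 38,000 (D), 31,000 (A), …
Winners (4 units): B, H, G, F.
Total revenue = 48,000 + 45,000 + 44,000 + 42,000 = $179,000.

Total revenue: $179,000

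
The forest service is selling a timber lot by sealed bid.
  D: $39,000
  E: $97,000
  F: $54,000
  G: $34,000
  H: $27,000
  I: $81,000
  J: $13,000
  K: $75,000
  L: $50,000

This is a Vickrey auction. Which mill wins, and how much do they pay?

E pays $81,000

Vickrey auction: the highest bidder wins and pays the second-highest bid.
Sorting bids: 97,000 (E) > 81,000 (I) > 75,000 (K) > 54,000 (F) > 50,000 (L) > 39,000 (D) > …
E is highest; pays the second-highest bid, $81,000.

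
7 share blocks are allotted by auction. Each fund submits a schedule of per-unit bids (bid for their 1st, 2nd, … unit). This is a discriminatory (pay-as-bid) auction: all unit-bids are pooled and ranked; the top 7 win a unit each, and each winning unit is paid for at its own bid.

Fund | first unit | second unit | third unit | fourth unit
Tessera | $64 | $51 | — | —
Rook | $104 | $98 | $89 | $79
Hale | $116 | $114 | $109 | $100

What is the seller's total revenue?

Pooled unit-bids ranked (top 7): 116 (Hale-1), 114 (Hale-2), 109 (Hale-3), 104 (Rook-1), 100 (Hale-4), 98 (Rook-2), 89 (Rook-3)
Next rejected bid: $79 (not a price — pay-as-bid).
Each winning unit pays its own bid.
Revenue = 116 + 114 + 109 + 104 + 100 + 98 + 89 = $730.

Total revenue: $730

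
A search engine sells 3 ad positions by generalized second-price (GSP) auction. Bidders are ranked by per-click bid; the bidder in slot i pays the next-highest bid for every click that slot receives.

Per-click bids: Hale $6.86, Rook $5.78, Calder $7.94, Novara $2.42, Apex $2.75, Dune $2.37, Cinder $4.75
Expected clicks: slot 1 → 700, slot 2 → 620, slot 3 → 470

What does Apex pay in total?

Sorting advertisers: $7.94 (Calder) > $6.86 (Hale) > $5.78 (Rook) > $4.75 (Cinder) > …
Apex ranks below slot 3 → no slot, pays nothing.

Apex pays $0.00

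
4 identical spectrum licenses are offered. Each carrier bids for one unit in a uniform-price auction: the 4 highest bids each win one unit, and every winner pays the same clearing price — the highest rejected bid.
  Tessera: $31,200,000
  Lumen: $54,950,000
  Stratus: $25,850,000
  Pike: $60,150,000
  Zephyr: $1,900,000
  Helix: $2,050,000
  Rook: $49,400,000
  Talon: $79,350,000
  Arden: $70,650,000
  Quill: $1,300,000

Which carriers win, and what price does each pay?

Talon, Arden, Pike, Lumen; each pays $49,400,000

Bids ranked high→low: 79,350,000 (Talon), 70,650,000 (Arden), 60,150,000 (Pike), 54,950,000 (Lumen), 49,400,000 (Rook), 31,200,000 (Tessera), …
The 4 highest are Talon, Arden, Pike, Lumen.
First losing bid is Rook's $49,400,000, which sets the uniform price.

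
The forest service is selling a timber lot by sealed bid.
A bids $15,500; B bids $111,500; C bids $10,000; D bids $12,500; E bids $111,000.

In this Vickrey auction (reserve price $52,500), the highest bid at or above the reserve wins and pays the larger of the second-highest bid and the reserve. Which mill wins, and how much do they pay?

Vickrey auction (reserve price $52,500): the highest bid at or above the reserve wins and pays the larger of the second-highest bid and the reserve.
Sorting bids: 111,500 (B) > 111,000 (E) > 15,500 (A) > 12,500 (D) > 10,000 (C)
Highest eligible bid: B at $111,500.
max(second-highest $111,000, reserve $52,500) = $111,000; the reserve does not bind.

B pays $111,000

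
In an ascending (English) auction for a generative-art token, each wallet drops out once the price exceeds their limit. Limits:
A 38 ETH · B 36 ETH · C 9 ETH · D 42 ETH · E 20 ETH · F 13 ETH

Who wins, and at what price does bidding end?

Sorting limits: 42 (D) > 38 (A) > 36 (B) > 20 (E) > 13 (F) > 9 (C)
A is the last rival to drop out, at 38 ETH; D remains and wins at that price.

D wins at 38 ETH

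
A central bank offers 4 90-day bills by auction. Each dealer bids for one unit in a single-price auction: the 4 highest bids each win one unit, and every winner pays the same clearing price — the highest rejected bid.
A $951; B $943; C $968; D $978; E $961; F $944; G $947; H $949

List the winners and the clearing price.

D, C, E, A; each pays $949

Ordering the bids: 978 (D), 968 (C), 961 (E), 951 (A), 949 (H), 947 (G), …
Top 4: D, C, E, A.
Clearing price = highest rejected bid = $949.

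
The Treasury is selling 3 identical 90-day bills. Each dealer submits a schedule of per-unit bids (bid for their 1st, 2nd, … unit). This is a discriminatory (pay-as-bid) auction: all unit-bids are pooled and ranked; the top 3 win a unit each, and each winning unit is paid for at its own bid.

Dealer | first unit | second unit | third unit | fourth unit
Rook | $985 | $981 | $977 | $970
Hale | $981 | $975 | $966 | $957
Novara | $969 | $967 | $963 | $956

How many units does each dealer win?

Hale 1, Rook 2

All unit-bids, highest first — top 3: 985 (Rook-1), 981 (Rook-2), 981 (Hale-1)
Next rejected bid: $977 (not a price — pay-as-bid).
Allocation: Hale 1, Rook 2.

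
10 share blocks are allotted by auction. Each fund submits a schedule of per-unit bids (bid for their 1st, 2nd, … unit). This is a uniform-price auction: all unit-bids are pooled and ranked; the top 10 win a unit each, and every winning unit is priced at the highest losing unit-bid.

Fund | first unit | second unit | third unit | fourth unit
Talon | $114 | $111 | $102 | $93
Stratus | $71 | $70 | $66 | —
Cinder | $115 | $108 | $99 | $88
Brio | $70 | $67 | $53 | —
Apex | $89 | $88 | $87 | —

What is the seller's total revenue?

Total revenue: $870

All unit-bids, highest first — top 10: 115 (Cinder-1), 114 (Talon-1), 111 (Talon-2), 108 (Cinder-2), 102 (Talon-3), 99 (Cinder-3), 93 (Talon-4), 89 (Apex-1), 88 (Cinder-4), 88 (Apex-2)
The (k+1)-th unit-bid is $87.
Allocation: Apex 2, Cinder 4, Talon 4. Every unit priced at $87.
Revenue = 10 × 87 = $870.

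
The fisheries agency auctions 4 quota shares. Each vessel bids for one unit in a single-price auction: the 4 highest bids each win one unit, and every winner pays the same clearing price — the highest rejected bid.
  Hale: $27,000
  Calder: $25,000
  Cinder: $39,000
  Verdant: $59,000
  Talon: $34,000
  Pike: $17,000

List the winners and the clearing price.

Verdant, Cinder, Talon, Hale; each pays $25,000

Ordering the bids: 59,000 (Verdant), 39,000 (Cinder), 34,000 (Talon), 27,000 (Hale), 25,000 (Calder), 17,000 (Pike)
Winners (4 units): Verdant, Cinder, Talon, Hale.
First losing bid is Calder's $25,000, which sets the uniform price.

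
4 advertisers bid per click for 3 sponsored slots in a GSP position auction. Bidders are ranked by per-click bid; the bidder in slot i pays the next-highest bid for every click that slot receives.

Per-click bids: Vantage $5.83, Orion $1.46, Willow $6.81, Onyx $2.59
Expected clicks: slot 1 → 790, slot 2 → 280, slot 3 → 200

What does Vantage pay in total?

Ranked by bid: $6.81 (Willow) > $5.83 (Vantage) > $2.59 (Onyx) > $1.46 (Orion)
Vantage holds slot 2 → pays next bid $2.59 × 280 clicks = $725.20.

Vantage pays $725.20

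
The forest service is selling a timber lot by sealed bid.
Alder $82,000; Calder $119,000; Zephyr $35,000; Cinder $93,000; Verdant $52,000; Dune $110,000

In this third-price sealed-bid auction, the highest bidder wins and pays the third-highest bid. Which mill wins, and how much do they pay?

Calder pays $93,000

Third-price sealed-bid auction: the highest bidder wins and pays the third-highest bid.
Sorting bids: 119,000 (Calder) > 110,000 (Dune) > 93,000 (Cinder) > 82,000 (Alder) > 52,000 (Verdant) > 35,000 (Zephyr)
Calder is highest; pays the third-highest bid, $93,000.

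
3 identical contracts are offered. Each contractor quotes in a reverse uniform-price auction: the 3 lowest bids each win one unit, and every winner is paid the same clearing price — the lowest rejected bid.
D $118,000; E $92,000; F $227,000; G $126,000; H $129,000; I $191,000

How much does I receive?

I is paid $0

Sorting: 92,000 (E), 118,000 (D), 126,000 (G), 129,000 (H), 191,000 (I), …
Lowest 3: E, D, G.
Clearing price = lowest rejected bid = $129,000.
I does not win → is paid $0.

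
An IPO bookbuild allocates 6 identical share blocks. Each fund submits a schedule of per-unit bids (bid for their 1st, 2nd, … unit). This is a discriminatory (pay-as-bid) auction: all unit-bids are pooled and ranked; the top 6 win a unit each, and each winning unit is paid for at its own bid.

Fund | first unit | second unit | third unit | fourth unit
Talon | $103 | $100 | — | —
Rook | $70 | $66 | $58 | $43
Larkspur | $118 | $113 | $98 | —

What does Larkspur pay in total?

Larkspur pays $329

Merging the schedules and taking the best 6: 118 (Larkspur-1), 113 (Larkspur-2), 103 (Talon-1), 100 (Talon-2), 98 (Larkspur-3), 70 (Rook-1)
Next rejected bid: $66 (not a price — pay-as-bid).
Larkspur's winning unit-bids: 118 + 113 + 98 = $329.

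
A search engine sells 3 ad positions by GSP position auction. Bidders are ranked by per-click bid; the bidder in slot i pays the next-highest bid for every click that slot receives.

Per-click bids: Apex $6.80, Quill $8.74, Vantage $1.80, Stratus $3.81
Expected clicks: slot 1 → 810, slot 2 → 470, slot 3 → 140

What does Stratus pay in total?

Stratus pays $252.00

Sorting advertisers: $8.74 (Quill) > $6.80 (Apex) > $3.81 (Stratus) > $1.80 (Vantage)
Stratus holds slot 3 → pays next bid $1.80 × 140 clicks = $252.00.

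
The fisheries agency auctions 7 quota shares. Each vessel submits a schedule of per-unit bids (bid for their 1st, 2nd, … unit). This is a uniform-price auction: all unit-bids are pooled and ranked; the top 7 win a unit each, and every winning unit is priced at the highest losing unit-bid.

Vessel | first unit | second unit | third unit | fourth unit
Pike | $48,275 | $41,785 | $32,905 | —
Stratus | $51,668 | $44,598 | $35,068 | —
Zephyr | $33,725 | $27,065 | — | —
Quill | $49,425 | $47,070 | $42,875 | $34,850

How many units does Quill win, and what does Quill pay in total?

Pooled unit-bids ranked (top 7): 51,668 (Stratus-1), 49,425 (Quill-1), 48,275 (Pike-1), 47,070 (Quill-2), 44,598 (Stratus-2), 42,875 (Quill-3), 41,785 (Pike-2)
First bid not allocated: $35,068.
Quill wins 3 unit(s) at $35,068 each.

Quill: 3 units, pays $105,204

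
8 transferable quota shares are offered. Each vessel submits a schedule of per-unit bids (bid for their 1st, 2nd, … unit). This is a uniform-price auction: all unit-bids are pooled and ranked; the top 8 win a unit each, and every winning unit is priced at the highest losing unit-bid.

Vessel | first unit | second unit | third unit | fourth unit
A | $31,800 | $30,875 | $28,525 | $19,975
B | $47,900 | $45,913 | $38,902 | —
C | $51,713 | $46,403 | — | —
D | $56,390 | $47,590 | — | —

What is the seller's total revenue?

Total revenue: $247,000

Pooled unit-bids ranked (top 8): 56,390 (D-1), 51,713 (C-1), 47,900 (B-1), 47,590 (D-2), 46,403 (C-2), 45,913 (B-2), 38,902 (B-3), 31,800 (A-1)
The (k+1)-th unit-bid is $30,875.
Allocation: A 1, B 3, C 2, D 2. Every unit priced at $30,875.
Revenue = 8 × 30,875 = $247,000.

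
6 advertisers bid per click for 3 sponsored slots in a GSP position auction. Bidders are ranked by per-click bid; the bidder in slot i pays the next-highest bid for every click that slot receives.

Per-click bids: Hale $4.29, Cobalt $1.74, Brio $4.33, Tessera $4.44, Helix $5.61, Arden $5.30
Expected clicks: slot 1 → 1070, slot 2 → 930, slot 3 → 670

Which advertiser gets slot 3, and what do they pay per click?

Per-click bids in order: $5.61 (Helix) > $5.30 (Arden) > $4.44 (Tessera) > $4.33 (Brio) > …
Slot 3 goes to the third-ranked bidder, Tessera, who pays the next bid down: $4.33/click.

Tessera; $4.33 per click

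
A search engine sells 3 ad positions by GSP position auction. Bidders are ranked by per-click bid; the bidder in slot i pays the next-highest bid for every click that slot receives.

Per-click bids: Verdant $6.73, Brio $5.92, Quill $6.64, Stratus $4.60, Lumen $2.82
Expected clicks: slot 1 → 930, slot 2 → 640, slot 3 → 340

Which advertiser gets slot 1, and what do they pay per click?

Sorting advertisers: $6.73 (Verdant) > $6.64 (Quill) > $5.92 (Brio) > $4.60 (Stratus) > …
Slot 1 goes to the first-ranked bidder, Verdant, who pays the next bid down: $6.64/click.

Verdant; $6.64 per click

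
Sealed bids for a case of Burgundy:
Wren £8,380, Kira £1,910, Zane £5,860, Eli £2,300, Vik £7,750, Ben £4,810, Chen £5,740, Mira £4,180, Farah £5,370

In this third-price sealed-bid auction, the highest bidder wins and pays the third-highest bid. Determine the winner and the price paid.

Bids ranked: 8,380 (Wren) > 7,750 (Vik) > 5,860 (Zane) > 5,740 (Chen) > 5,370 (Farah) > 4,810 (Ben) > …
Wren is highest; pays the third-highest bid, £5,860.

Wren pays £5,860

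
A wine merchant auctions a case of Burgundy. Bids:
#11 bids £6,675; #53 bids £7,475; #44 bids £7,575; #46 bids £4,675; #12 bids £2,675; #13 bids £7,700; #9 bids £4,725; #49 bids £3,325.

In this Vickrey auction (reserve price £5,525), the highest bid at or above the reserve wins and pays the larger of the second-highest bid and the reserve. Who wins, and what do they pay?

#13 pays £7,575

Rule: the highest bid at or above the reserve wins and pays the larger of the second-highest bid and the reserve.
Bids ranked: 7,700 (#13) > 7,575 (#44) > 7,475 (#53) > 6,675 (#11) > 4,725 (#9) > 4,675 (#46) > …
Highest eligible bid: #13 at £7,700.
Second-highest bid £7,575 exceeds the reserve £5,525 → payment £7,575.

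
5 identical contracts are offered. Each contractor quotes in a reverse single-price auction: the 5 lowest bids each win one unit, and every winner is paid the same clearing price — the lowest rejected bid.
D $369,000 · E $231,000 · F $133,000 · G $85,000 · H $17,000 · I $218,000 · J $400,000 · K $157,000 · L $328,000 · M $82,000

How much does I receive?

Ordering the bids: 17,000 (H), 82,000 (M), 85,000 (G), 133,000 (F), 157,000 (K), 218,000 (I), 231,000 (E), …
The 5 lowest are H, M, G, F, K.
Lowest unsuccessful bid: $218,000 → clearing price.
I does not win → is paid $0.

I is paid $0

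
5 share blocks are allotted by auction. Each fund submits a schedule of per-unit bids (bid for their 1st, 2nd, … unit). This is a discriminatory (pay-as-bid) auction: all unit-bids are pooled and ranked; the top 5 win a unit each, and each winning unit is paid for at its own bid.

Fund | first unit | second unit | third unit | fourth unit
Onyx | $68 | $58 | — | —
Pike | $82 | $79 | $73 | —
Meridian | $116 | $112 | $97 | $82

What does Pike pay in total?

Pike pays $82

Merging the schedules and taking the best 5: 116 (Meridian-1), 112 (Meridian-2), 97 (Meridian-3), 82 (Pike-1), 82 (Meridian-4)
Next rejected bid: $79 (not a price — pay-as-bid).
Pike's winning unit-bids: 82 = $82.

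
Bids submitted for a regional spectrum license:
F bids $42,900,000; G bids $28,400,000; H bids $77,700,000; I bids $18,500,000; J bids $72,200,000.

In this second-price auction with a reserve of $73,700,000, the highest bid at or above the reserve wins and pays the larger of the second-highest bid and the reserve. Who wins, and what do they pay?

H pays $73,700,000

Bids in order: 77,700,000 (H) > 72,200,000 (J) > 42,900,000 (F) > 28,400,000 (G) > 18,500,000 (I)
Highest eligible bid: H at $77,700,000.
max(second-highest $72,200,000, reserve $73,700,000) = $73,700,000.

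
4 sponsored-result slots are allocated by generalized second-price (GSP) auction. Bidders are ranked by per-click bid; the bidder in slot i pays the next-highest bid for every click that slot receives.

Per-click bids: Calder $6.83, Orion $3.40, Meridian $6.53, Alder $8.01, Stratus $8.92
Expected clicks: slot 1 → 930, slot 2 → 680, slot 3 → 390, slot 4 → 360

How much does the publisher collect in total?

Sorting advertisers: $8.92 (Stratus) > $8.01 (Alder) > $6.83 (Calder) > $6.53 (Meridian) > $3.40 (Orion)
Slot 1: Stratus pays $8.01 × 930 = $7449.30
Slot 2: Alder pays $6.83 × 680 = $4644.40
Slot 3: Calder pays $6.53 × 390 = $2546.70
Slot 4: Meridian pays $3.40 × 360 = $1224.00
Total = $15864.40

Total revenue: $15864.40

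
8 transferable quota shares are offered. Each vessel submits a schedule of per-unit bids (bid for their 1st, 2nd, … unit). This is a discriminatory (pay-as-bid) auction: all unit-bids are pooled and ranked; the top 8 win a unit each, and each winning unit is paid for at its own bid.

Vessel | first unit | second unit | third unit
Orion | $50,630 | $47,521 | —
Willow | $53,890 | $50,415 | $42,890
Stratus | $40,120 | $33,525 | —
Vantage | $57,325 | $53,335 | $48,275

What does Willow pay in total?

Willow pays $147,195

Merging the schedules and taking the best 8: 57,325 (Vantage-1), 53,890 (Willow-1), 53,335 (Vantage-2), 50,630 (Orion-1), 50,415 (Willow-2), 48,275 (Vantage-3), 47,521 (Orion-2), 42,890 (Willow-3)
Next rejected bid: $40,120 (not a price — pay-as-bid).
Willow's winning unit-bids: 53,890 + 50,415 + 42,890 = $147,195.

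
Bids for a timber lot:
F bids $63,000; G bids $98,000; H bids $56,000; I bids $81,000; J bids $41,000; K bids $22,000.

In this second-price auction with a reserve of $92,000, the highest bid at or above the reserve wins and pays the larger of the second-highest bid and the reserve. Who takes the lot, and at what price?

G pays $92,000

Bids in order: 98,000 (G) > 81,000 (I) > 63,000 (F) > 56,000 (H) > 41,000 (J) > 22,000 (K)
G has the top bid at or above the reserve ($98,000).
max(second-highest $81,000, reserve $92,000) = $92,000.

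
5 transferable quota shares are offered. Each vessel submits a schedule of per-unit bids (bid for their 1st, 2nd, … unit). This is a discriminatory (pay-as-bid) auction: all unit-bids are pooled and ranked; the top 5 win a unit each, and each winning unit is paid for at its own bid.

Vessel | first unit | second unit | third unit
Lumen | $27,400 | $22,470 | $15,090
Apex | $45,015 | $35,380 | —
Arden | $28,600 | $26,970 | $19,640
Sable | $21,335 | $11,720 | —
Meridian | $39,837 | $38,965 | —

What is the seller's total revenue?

Total revenue: $187,797

Merging the schedules and taking the best 5: 45,015 (Apex-1), 39,837 (Meridian-1), 38,965 (Meridian-2), 35,380 (Apex-2), 28,600 (Arden-1)
Next rejected bid: $27,400 (not a price — pay-as-bid).
Each winning unit pays its own bid.
Revenue = 45,015 + 39,837 + 38,965 + 35,380 + 28,600 = $187,797.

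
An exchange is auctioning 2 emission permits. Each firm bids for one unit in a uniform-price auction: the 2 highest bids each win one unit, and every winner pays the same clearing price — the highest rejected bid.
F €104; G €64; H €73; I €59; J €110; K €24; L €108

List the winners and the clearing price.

J, L; each pays €104

Ordering the bids: 110 (J), 108 (L), 104 (F), 73 (H), …
Top 2: J, L.
Clearing price = highest rejected bid = €104.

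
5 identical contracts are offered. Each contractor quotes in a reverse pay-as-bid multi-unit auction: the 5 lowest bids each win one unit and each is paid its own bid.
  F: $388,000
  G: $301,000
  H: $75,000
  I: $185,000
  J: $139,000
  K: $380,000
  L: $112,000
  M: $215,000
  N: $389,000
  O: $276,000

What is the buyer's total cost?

Total cost: $726,000

Sorting: 75,000 (H), 112,000 (L), 139,000 (J), 185,000 (I), 215,000 (M), 276,000 (O), 301,000 (G), …
Winners (5 units): H, L, J, I, M.
Total cost = 75,000 + 112,000 + 139,000 + 185,000 + 215,000 = $726,000.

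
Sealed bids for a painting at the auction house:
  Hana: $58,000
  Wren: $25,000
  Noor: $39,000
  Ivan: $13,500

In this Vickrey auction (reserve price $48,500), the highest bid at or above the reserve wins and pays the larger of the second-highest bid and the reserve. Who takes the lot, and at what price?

Hana pays $48,500

Sorting bids: 58,000 (Hana) > 39,000 (Noor) > 25,000 (Wren) > 13,500 (Ivan)
Highest eligible bid: Hana at $58,000.
Second-highest bid $39,000 is below the reserve $48,500, so the reserve binds → payment $48,500.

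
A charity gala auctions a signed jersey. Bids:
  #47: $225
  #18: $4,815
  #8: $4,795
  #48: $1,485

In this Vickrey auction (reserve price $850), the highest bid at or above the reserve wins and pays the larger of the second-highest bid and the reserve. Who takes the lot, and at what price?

#18 pays $4,795

Rule: the highest bid at or above the reserve wins and pays the larger of the second-highest bid and the reserve.
Bids ranked: 4,815 (#18) > 4,795 (#8) > 1,485 (#48) > 225 (#47)
Highest eligible bid: #18 at $4,815.
max(second-highest $4,795, reserve $850) = $4,795; the reserve does not bind.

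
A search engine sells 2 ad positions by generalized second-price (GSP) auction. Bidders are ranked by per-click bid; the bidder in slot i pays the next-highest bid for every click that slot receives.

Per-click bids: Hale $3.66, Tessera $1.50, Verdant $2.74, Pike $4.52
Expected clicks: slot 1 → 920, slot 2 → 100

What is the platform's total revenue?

Ranked by bid: $4.52 (Pike) > $3.66 (Hale) > $2.74 (Verdant) > …
Slot 1: Pike pays $3.66 × 920 = $3367.20
Slot 2: Hale pays $2.74 × 100 = $274.00
Total = $3641.20

Total revenue: $3641.20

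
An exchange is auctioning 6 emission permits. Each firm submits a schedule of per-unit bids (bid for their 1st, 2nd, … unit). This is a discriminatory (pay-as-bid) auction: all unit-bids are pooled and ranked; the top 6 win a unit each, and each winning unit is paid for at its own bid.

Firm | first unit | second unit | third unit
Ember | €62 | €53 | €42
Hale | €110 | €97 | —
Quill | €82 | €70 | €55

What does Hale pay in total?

Hale pays €207

Merging the schedules and taking the best 6: 110 (Hale-1), 97 (Hale-2), 82 (Quill-1), 70 (Quill-2), 62 (Ember-1), 55 (Quill-3)
Next rejected bid: €53 (not a price — pay-as-bid).
Hale's winning unit-bids: 110 + 97 = €207.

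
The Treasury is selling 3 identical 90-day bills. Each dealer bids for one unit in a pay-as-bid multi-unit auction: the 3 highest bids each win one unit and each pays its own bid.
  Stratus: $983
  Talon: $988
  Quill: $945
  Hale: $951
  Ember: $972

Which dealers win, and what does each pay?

Talon $988, Stratus $983, Ember $972

Ordering the bids: 988 (Talon), 983 (Stratus), 972 (Ember), 951 (Hale), 945 (Quill)
Winners (3 units): Talon, Stratus, Ember.
Each winner pays its own bid: Talon $988, Stratus $983, Ember $972.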